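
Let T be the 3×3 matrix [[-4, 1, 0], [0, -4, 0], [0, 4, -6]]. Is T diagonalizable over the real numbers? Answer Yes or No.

Characteristic polynomial: p(r) = r^3 + 14r^2 + 64r + 96 = (r + 4)^2(r + 6).
r = -4 has algebraic multiplicity 2; rank(T + 4I) = 2, so geometric multiplicity = 1.
Geometric multiplicity < algebraic multiplicity, so T is not diagonalizable.

No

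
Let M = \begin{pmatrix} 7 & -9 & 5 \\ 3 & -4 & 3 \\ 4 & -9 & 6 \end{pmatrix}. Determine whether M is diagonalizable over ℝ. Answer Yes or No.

Characteristic polynomial: p(s) = s^3 - 9s^2 + 24s - 20 = (s - 5)(s - 2)^2.
s = 2 has algebraic multiplicity 2; rank(M − 2I) = 2, so geometric multiplicity = 1.
Geometric multiplicity < algebraic multiplicity, so M is not diagonalizable.

No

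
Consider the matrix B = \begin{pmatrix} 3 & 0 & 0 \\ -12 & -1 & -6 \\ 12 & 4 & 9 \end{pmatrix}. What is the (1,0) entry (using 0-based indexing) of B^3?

-588

Characteristic polynomial: r^3 - 11r^2 + 39r - 45 = (r - 5)(r - 3)^2, so the eigenvalues are 3, 3, 5.
r=3: eigenvector (1, 0, -2).
r=3: eigenvector (1, 3, -4).
r=5: eigenvector (0, -1, 1).
P = [[1, 1, 0], [0, 3, -1], [-2, -4, 1]], D = diag(3, 3, 5), P⁻¹ = [[-1, -1, -1], [2, 1, 1], [6, 2, 3]].
B³ = P·diag(27, 27, 125)·P⁻¹ = [[27, 0, 0], [-588, -169, -294], [588, 196, 321]].
The requested entry is -588.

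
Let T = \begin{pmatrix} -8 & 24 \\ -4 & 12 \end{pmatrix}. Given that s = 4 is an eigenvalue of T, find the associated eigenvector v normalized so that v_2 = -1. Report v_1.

-2

T − 4I = [[-12, 24], [-4, 8]].
Solving (T − 4I)v = 0 gives the eigenspace spanned by (-2, -1).
With v_2 = -1, v = (-2, -1), so v_1 = -2.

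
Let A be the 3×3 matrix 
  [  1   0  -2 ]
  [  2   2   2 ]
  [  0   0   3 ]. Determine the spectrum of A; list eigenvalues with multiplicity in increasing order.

Characteristic polynomial: p(s) = s^3 - 6s^2 + 11s - 6 = (s - 3)(s - 2)(s - 1).
Roots (with multiplicity): 1, 2, 3.

1, 2, 3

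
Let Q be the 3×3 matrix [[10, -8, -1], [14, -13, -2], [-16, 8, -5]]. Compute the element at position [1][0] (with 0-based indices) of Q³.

122

Characteristic polynomial: μ^3 + 8μ^2 - 3μ - 90 = (μ - 3)(μ + 5)(μ + 6), so the eigenvalues are -6, -5, 3.
μ=-6: eigenvector (1, 2, 0).
μ=3: eigenvector (-1, -1, 1).
μ=-5: eigenvector (-1, -2, 1).
P = [[1, -1, -1], [2, -1, -2], [0, 1, 1]], D = diag(-6, 3, -5), P⁻¹ = [[1, 0, 1], [-2, 1, 0], [2, -1, 1]].
Q³ = P·diag(-216, 27, -125)·P⁻¹ = [[88, -152, -91], [122, -277, -182], [-304, 152, -125]].
The requested entry is 122.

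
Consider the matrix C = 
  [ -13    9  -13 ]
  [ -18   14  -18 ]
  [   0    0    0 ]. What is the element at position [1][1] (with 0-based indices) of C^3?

314

Characteristic polynomial: s^3 - s^2 - 20s = s(s - 5)(s + 4), so the eigenvalues are -4, 0, 5.
s=5: eigenvector (-1, -2, 0).
s=0: eigenvector (-1, 0, 1).
s=-4: eigenvector (1, 1, 0).
P = [[-1, -1, 1], [-2, 0, 1], [0, 1, 0]], D = diag(5, 0, -4), P⁻¹ = [[1, -1, 1], [0, 0, 1], [2, -1, 2]].
C³ = P·diag(125, 0, -64)·P⁻¹ = [[-253, 189, -253], [-378, 314, -378], [0, 0, 0]].
The requested entry is 314.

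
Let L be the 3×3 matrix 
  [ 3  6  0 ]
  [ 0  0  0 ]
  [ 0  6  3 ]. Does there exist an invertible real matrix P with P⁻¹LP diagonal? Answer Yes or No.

Yes

Characteristic polynomial: p(r) = r^3 - 6r^2 + 9r = r(r - 3)^2.
r = 3 has algebraic multiplicity 2; rank(L − 3I) = 1, so geometric multiplicity = 2.
Every eigenvalue has geometric = algebraic multiplicity, so L is diagonalizable.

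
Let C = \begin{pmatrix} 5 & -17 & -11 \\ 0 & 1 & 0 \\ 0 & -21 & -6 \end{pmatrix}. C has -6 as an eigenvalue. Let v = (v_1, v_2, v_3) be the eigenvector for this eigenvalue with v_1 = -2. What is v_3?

C + 6I = [[11, -17, -11], [0, 7, 0], [0, -21, 0]].
Solving (C + 6I)v = 0 gives the eigenspace spanned by (-2, 0, -2).
With v_1 = -2, v = (-2, 0, -2), so v_3 = -2.

-2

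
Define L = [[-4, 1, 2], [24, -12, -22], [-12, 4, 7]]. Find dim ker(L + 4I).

1

L + 4I = [[0, 1, 2], [24, -8, -22], [-12, 4, 11]].
This matrix has rank 2, so its null space has dimension 3 − 2 = 1.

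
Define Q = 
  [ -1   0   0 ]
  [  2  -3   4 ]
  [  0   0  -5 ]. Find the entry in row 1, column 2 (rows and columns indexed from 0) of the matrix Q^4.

-1088

Characteristic polynomial: r^3 + 9r^2 + 23r + 15 = (r + 1)(r + 3)(r + 5), so the eigenvalues are -5, -3, -1.
r=-1: eigenvector (1, 1, 0).
r=-3: eigenvector (0, 1, 0).
r=-5: eigenvector (0, -2, 1).
P = [[1, 0, 0], [1, 1, -2], [0, 0, 1]], D = diag(-1, -3, -5), P⁻¹ = [[1, 0, 0], [-1, 1, 2], [0, 0, 1]].
Q⁴ = P·diag(1, 81, 625)·P⁻¹ = [[1, 0, 0], [-80, 81, -1088], [0, 0, 625]].
The requested entry is -1088.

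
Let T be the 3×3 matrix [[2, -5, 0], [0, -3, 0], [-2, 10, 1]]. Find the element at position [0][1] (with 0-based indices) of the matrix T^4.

65

Characteristic polynomial: μ^3 - 7μ + 6 = (μ - 2)(μ - 1)(μ + 3), so the eigenvalues are -3, 1, 2.
μ=1: eigenvector (0, 0, 1).
μ=-3: eigenvector (1, 1, -2).
μ=2: eigenvector (1, 0, -2).
P = [[0, 1, 1], [0, 1, 0], [1, -2, -2]], D = diag(1, -3, 2), P⁻¹ = [[2, 0, 1], [0, 1, 0], [1, -1, 0]].
T⁴ = P·diag(1, 81, 16)·P⁻¹ = [[16, 65, 0], [0, 81, 0], [-30, -130, 1]].
The requested entry is 65.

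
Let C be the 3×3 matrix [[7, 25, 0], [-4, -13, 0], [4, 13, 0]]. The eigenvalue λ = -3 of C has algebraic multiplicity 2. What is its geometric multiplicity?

C + 3I = [[10, 25, 0], [-4, -10, 0], [4, 13, 3]].
This matrix has rank 2, so its null space has dimension 3 − 2 = 1.

1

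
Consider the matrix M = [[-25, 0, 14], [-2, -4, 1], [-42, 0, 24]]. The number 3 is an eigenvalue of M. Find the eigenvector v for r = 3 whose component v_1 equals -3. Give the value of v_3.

M − 3I = [[-28, 0, 14], [-2, -7, 1], [-42, 0, 21]].
Solving (M − 3I)v = 0 gives the eigenspace spanned by (-3, 0, -6).
With v_1 = -3, v = (-3, 0, -6), so v_3 = -6.

-6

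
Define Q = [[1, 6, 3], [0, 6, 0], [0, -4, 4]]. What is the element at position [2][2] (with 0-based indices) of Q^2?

16

Characteristic polynomial: s^3 - 11s^2 + 34s - 24 = (s - 6)(s - 4)(s - 1), so the eigenvalues are 1, 4, 6.
s=1: eigenvector (1, 0, 0).
s=6: eigenvector (0, 1, -2).
s=4: eigenvector (1, 0, 1).
P = [[1, 0, 1], [0, 1, 0], [0, -2, 1]], D = diag(1, 6, 4), P⁻¹ = [[1, -2, -1], [0, 1, 0], [0, 2, 1]].
Q² = P·diag(1, 36, 16)·P⁻¹ = [[1, 30, 15], [0, 36, 0], [0, -40, 16]].
The requested entry is 16.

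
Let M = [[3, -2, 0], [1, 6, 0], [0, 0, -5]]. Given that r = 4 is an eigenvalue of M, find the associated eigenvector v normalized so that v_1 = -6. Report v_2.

3

M − 4I = [[-1, -2, 0], [1, 2, 0], [0, 0, -9]].
Solving (M − 4I)v = 0 gives the eigenspace spanned by (-6, 3, 0).
With v_1 = -6, v = (-6, 3, 0), so v_2 = 3.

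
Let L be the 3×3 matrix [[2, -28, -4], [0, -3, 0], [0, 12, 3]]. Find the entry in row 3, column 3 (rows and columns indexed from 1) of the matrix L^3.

Characteristic polynomial: t^3 - 2t^2 - 9t + 18 = (t - 3)(t - 2)(t + 3), so the eigenvalues are -3, 2, 3.
t=2: eigenvector (1, 0, 0).
t=-3: eigenvector (4, 1, -2).
t=3: eigenvector (-4, 0, 1).
P = [[1, 4, -4], [0, 1, 0], [0, -2, 1]], D = diag(2, -3, 3), P⁻¹ = [[1, 4, 4], [0, 1, 0], [0, 2, 1]].
L³ = P·diag(8, -27, 27)·P⁻¹ = [[8, -292, -76], [0, -27, 0], [0, 108, 27]].
The requested entry is 27.

27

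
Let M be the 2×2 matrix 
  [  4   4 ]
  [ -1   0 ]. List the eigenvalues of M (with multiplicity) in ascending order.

Characteristic polynomial: p(t) = t^2 - 4t + 4 = (t - 2)^2.
Roots (with multiplicity): 2, 2.

2, 2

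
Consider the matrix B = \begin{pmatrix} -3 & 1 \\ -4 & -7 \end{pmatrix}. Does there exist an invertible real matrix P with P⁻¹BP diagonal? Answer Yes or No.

No

Characteristic polynomial: p(s) = s^2 + 10s + 25 = (s + 5)^2.
s = -5 has algebraic multiplicity 2; rank(B + 5I) = 1, so geometric multiplicity = 1.
Geometric multiplicity < algebraic multiplicity, so B is not diagonalizable.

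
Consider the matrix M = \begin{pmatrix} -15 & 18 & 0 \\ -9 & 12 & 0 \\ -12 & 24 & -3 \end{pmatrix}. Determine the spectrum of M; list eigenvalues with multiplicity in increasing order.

-6, -3, 3

Characteristic polynomial: p(λ) = λ^3 + 6λ^2 - 9λ - 54 = (λ - 3)(λ + 3)(λ + 6).
Roots (with multiplicity): -6, -3, 3.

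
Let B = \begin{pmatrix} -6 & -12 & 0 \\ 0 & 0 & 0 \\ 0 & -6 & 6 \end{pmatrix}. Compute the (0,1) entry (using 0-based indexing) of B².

Characteristic polynomial: r^3 - 36r = r(r - 6)(r + 6), so the eigenvalues are -6, 0, 6.
r=-6: eigenvector (1, 0, 0).
r=0: eigenvector (-2, 1, 1).
r=6: eigenvector (0, 0, 1).
P = [[1, -2, 0], [0, 1, 0], [0, 1, 1]], D = diag(-6, 0, 6), P⁻¹ = [[1, 2, 0], [0, 1, 0], [0, -1, 1]].
B² = P·diag(36, 0, 36)·P⁻¹ = [[36, 72, 0], [0, 0, 0], [0, -36, 36]].
The requested entry is 72.

72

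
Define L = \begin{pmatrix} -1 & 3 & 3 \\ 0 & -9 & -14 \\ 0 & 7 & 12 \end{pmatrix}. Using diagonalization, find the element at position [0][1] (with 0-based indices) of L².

Characteristic polynomial: r^3 - 2r^2 - 13r - 10 = (r - 5)(r + 1)(r + 2), so the eigenvalues are -2, -1, 5.
r=-1: eigenvector (1, 0, 0).
r=5: eigenvector (0, 1, -1).
r=-2: eigenvector (-3, 2, -1).
P = [[1, 0, -3], [0, 1, 2], [0, -1, -1]], D = diag(-1, 5, -2), P⁻¹ = [[1, 3, 3], [0, -1, -2], [0, 1, 1]].
L² = P·diag(1, 25, 4)·P⁻¹ = [[1, -9, -9], [0, -17, -42], [0, 21, 46]].
The requested entry is -9.

-9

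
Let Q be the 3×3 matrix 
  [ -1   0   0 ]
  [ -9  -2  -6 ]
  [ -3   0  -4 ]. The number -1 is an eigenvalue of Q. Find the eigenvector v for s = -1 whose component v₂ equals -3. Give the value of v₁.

1

Q + 1I = [[0, 0, 0], [-9, -1, -6], [-3, 0, -3]].
Solving (Q + 1I)v = 0 gives the eigenspace spanned by (1, -3, -1).
With v₂ = -3, v = (1, -3, -1), so v₁ = 1.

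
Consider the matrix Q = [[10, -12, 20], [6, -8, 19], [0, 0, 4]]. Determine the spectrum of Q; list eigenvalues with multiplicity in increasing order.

-2, 4, 4

Characteristic polynomial: p(r) = r^3 - 6r^2 + 32 = (r - 4)^2(r + 2).
Roots (with multiplicity): -2, 4, 4.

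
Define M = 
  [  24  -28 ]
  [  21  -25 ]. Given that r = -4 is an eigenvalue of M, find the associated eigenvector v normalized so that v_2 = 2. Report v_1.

2

M + 4I = [[28, -28], [21, -21]].
Solving (M + 4I)v = 0 gives the eigenspace spanned by (2, 2).
With v_2 = 2, v = (2, 2), so v_1 = 2.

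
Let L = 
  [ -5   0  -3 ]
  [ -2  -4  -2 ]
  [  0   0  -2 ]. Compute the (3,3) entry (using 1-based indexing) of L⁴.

16

Characteristic polynomial: λ^3 + 11λ^2 + 38λ + 40 = (λ + 2)(λ + 4)(λ + 5), so the eigenvalues are -5, -4, -2.
λ=-5: eigenvector (1, 2, 0).
λ=-4: eigenvector (0, 1, 0).
λ=-2: eigenvector (-1, 0, 1).
P = [[1, 0, -1], [2, 1, 0], [0, 0, 1]], D = diag(-5, -4, -2), P⁻¹ = [[1, 0, 1], [-2, 1, -2], [0, 0, 1]].
L⁴ = P·diag(625, 256, 16)·P⁻¹ = [[625, 0, 609], [738, 256, 738], [0, 0, 16]].
The requested entry is 16.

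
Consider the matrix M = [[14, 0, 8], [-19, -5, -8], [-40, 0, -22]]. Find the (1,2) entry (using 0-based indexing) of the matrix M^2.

64

Characteristic polynomial: t^3 + 13t^2 + 52t + 60 = (t + 2)(t + 5)(t + 6), so the eigenvalues are -6, -5, -2.
t=-2: eigenvector (1, -1, -2).
t=-5: eigenvector (0, 1, 0).
t=-6: eigenvector (-2, 2, 5).
P = [[1, 0, -2], [-1, 1, 2], [-2, 0, 5]], D = diag(-2, -5, -6), P⁻¹ = [[5, 0, 2], [1, 1, 0], [2, 0, 1]].
M² = P·diag(4, 25, 36)·P⁻¹ = [[-124, 0, -64], [149, 25, 64], [320, 0, 164]].
The requested entry is 64.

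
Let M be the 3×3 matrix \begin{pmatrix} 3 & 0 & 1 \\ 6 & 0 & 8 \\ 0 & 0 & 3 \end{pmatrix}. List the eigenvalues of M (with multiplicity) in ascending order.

0, 3, 3

Characteristic polynomial: p(s) = s^3 - 6s^2 + 9s = s(s - 3)^2.
Roots (with multiplicity): 0, 3, 3.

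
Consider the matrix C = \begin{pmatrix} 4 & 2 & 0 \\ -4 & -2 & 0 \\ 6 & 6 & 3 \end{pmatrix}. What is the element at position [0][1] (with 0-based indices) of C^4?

Characteristic polynomial: t^3 - 5t^2 + 6t = t(t - 3)(t - 2), so the eigenvalues are 0, 2, 3.
t=0: eigenvector (-1, 2, -2).
t=2: eigenvector (-1, 1, 0).
t=3: eigenvector (0, 0, 1).
P = [[-1, -1, 0], [2, 1, 0], [-2, 0, 1]], D = diag(0, 2, 3), P⁻¹ = [[1, 1, 0], [-2, -1, 0], [2, 2, 1]].
C⁴ = P·diag(0, 16, 81)·P⁻¹ = [[32, 16, 0], [-32, -16, 0], [162, 162, 81]].
The requested entry is 16.

16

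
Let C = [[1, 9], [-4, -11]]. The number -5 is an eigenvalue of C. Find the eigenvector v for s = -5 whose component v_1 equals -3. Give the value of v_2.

2

C + 5I = [[6, 9], [-4, -6]].
Solving (C + 5I)v = 0 gives the eigenspace spanned by (-3, 2).
With v_1 = -3, v = (-3, 2), so v_2 = 2.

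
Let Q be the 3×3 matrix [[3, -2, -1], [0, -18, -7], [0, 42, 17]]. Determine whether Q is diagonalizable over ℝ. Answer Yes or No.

No

Characteristic polynomial: p(s) = s^3 - 2s^2 - 15s + 36 = (s - 3)^2(s + 4).
s = 3 has algebraic multiplicity 2; rank(Q − 3I) = 2, so geometric multiplicity = 1.
Geometric multiplicity < algebraic multiplicity, so Q is not diagonalizable.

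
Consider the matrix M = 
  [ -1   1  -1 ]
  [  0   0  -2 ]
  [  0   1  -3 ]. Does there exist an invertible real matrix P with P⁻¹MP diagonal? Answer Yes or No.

No

Characteristic polynomial: p(s) = s^3 + 4s^2 + 5s + 2 = (s + 1)^2(s + 2).
s = -1 has algebraic multiplicity 2; rank(M + 1I) = 2, so geometric multiplicity = 1.
Geometric multiplicity < algebraic multiplicity, so M is not diagonalizable.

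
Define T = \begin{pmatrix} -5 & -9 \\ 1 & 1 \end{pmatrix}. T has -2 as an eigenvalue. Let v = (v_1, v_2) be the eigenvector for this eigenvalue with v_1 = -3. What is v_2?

1

T + 2I = [[-3, -9], [1, 3]].
Solving (T + 2I)v = 0 gives the eigenspace spanned by (-3, 1).
With v_1 = -3, v = (-3, 1), so v_2 = 1.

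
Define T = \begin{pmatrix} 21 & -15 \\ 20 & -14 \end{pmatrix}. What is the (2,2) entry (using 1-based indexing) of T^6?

Characteristic polynomial: r^2 - 7r + 6 = (r - 6)(r - 1), so the eigenvalues are 1, 6.
r=1: eigenvector (-3, -4).
r=6: eigenvector (1, 1).
P = [[-3, 1], [-4, 1]], D = diag(1, 6), P⁻¹ = [[1, -1], [4, -3]].
T⁶ = P·diag(1, 46656)·P⁻¹ = [[186621, -139965], [186620, -139964]].
The requested entry is -139964.

-139964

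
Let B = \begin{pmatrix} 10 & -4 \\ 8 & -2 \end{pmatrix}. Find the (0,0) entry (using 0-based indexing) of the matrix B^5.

Characteristic polynomial: μ^2 - 8μ + 12 = (μ - 6)(μ - 2), so the eigenvalues are 2, 6.
μ=2: eigenvector (1, 2).
μ=6: eigenvector (-1, -1).
P = [[1, -1], [2, -1]], D = diag(2, 6), P⁻¹ = [[-1, 1], [-2, 1]].
B⁵ = P·diag(32, 7776)·P⁻¹ = [[15520, -7744], [15488, -7712]].
The requested entry is 15520.

15520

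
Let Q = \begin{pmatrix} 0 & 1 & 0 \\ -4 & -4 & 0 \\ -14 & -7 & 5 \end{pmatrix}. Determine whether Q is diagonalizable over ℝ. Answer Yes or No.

No

Characteristic polynomial: p(r) = r^3 - r^2 - 16r - 20 = (r - 5)(r + 2)^2.
r = -2 has algebraic multiplicity 2; rank(Q + 2I) = 2, so geometric multiplicity = 1.
Geometric multiplicity < algebraic multiplicity, so Q is not diagonalizable.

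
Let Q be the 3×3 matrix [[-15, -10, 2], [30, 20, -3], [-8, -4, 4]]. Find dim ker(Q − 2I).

1

Q − 2I = [[-17, -10, 2], [30, 18, -3], [-8, -4, 2]].
This matrix has rank 2, so its null space has dimension 3 − 2 = 1.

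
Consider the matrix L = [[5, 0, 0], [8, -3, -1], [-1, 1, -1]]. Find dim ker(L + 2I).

L + 2I = [[7, 0, 0], [8, -1, -1], [-1, 1, 1]].
This matrix has rank 2, so its null space has dimension 3 − 2 = 1.

1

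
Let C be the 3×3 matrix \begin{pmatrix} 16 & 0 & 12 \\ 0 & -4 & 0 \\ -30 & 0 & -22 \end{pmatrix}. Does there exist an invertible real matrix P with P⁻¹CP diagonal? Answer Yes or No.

Characteristic polynomial: p(s) = s^3 + 10s^2 + 32s + 32 = (s + 2)(s + 4)^2.
s = -4 has algebraic multiplicity 2; rank(C + 4I) = 1, so geometric multiplicity = 2.
Every eigenvalue has geometric = algebraic multiplicity, so C is diagonalizable.

Yes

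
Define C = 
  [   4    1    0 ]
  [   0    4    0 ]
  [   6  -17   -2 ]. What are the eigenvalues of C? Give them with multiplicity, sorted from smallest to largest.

-2, 4, 4

Characteristic polynomial: p(λ) = λ^3 - 6λ^2 + 32 = (λ - 4)^2(λ + 2).
Roots (with multiplicity): -2, 4, 4.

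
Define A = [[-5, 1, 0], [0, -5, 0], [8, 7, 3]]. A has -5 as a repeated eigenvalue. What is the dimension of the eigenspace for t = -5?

A + 5I = [[0, 1, 0], [0, 0, 0], [8, 7, 8]].
This matrix has rank 2, so its null space has dimension 3 − 2 = 1.

1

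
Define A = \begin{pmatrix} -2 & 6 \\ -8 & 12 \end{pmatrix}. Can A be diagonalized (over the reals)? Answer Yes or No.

Characteristic polynomial: p(μ) = μ^2 - 10μ + 24 = (μ - 6)(μ - 4).
All 2 eigenvalues are distinct, so A is diagonalizable.

Yes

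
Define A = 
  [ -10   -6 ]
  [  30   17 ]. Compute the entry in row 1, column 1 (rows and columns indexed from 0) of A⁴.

Characteristic polynomial: r^2 - 7r + 10 = (r - 5)(r - 2), so the eigenvalues are 2, 5.
r=2: eigenvector (1, -2).
r=5: eigenvector (-2, 5).
P = [[1, -2], [-2, 5]], D = diag(2, 5), P⁻¹ = [[5, 2], [2, 1]].
A⁴ = P·diag(16, 625)·P⁻¹ = [[-2420, -1218], [6090, 3061]].
The requested entry is 3061.

3061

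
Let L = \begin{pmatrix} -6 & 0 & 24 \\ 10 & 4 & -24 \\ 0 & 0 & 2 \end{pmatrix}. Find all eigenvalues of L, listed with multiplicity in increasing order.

Characteristic polynomial: p(t) = t^3 - 28t + 48 = (t - 4)(t - 2)(t + 6).
Roots (with multiplicity): -6, 2, 4.

-6, 2, 4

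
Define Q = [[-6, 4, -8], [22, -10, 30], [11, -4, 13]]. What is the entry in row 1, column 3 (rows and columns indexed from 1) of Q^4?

2560

Characteristic polynomial: s^3 + 3s^2 - 28s - 60 = (s - 5)(s + 2)(s + 6), so the eigenvalues are -6, -2, 5.
s=-2: eigenvector (1, -1, -1).
s=5: eigenvector (0, 2, 1).
s=-6: eigenvector (-1, 2, 1).
P = [[1, 0, -1], [-1, 2, 2], [-1, 1, 1]], D = diag(-2, 5, -6), P⁻¹ = [[0, 1, -2], [1, 0, 1], [-1, 1, -2]].
Q⁴ = P·diag(16, 625, 1296)·P⁻¹ = [[1296, -1280, 2560], [-1342, 2576, -3902], [-671, 1280, -1935]].
The requested entry is 2560.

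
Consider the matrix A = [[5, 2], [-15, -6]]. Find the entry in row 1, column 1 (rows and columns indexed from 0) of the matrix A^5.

-6

Characteristic polynomial: s^2 + s = s(s + 1), so the eigenvalues are -1, 0.
s=0: eigenvector (2, -5).
s=-1: eigenvector (1, -3).
P = [[2, 1], [-5, -3]], D = diag(0, -1), P⁻¹ = [[3, 1], [-5, -2]].
A⁵ = P·diag(0, -1)·P⁻¹ = [[5, 2], [-15, -6]].
The requested entry is -6.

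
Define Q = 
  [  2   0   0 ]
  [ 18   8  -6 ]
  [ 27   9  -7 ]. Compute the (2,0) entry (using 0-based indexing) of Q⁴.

Characteristic polynomial: λ^3 - 3λ^2 + 4 = (λ - 2)^2(λ + 1), so the eigenvalues are -1, 2, 2.
λ=2: eigenvector (1, 0, 3).
λ=-1: eigenvector (0, 2, 3).
λ=2: eigenvector (0, 1, 1).
P = [[1, 0, 0], [0, 2, 1], [3, 3, 1]], D = diag(2, -1, 2), P⁻¹ = [[1, 0, 0], [-3, -1, 1], [6, 3, -2]].
Q⁴ = P·diag(16, 1, 16)·P⁻¹ = [[16, 0, 0], [90, 46, -30], [135, 45, -29]].
The requested entry is 135.

135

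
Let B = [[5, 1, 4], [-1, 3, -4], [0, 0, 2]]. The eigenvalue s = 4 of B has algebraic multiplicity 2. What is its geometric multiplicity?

B − 4I = [[1, 1, 4], [-1, -1, -4], [0, 0, -2]].
This matrix has rank 2, so its null space has dimension 3 − 2 = 1.

1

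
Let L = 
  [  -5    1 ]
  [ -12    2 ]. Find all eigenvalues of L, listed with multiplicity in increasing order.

-2, -1

Characteristic polynomial: p(r) = r^2 + 3r + 2 = (r + 1)(r + 2).
Roots (with multiplicity): -2, -1.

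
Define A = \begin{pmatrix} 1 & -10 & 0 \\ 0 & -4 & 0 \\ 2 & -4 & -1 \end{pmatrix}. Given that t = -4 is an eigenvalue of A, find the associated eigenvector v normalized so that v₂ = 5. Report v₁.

A + 4I = [[5, -10, 0], [0, 0, 0], [2, -4, 3]].
Solving (A + 4I)v = 0 gives the eigenspace spanned by (10, 5, 0).
With v₂ = 5, v = (10, 5, 0), so v₁ = 10.

10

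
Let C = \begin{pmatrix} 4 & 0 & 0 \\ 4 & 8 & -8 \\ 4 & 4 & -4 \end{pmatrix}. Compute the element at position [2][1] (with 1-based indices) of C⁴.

Characteristic polynomial: μ^3 - 8μ^2 + 16μ = μ(μ - 4)^2, so the eigenvalues are 0, 4, 4.
μ=4: eigenvector (1, -1, 0).
μ=4: eigenvector (0, 2, 1).
μ=0: eigenvector (0, 1, 1).
P = [[1, 0, 0], [-1, 2, 1], [0, 1, 1]], D = diag(4, 4, 0), P⁻¹ = [[1, 0, 0], [1, 1, -1], [-1, -1, 2]].
C⁴ = P·diag(256, 256, 0)·P⁻¹ = [[256, 0, 0], [256, 512, -512], [256, 256, -256]].
The requested entry is 256.

256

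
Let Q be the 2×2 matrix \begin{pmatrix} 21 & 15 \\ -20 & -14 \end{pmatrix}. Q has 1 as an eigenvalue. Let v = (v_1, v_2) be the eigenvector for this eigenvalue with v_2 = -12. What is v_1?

Q − 1I = [[20, 15], [-20, -15]].
Solving (Q − 1I)v = 0 gives the eigenspace spanned by (9, -12).
With v_2 = -12, v = (9, -12), so v_1 = 9.

9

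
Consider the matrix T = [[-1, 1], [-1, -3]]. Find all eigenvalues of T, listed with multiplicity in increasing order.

Characteristic polynomial: p(λ) = λ^2 + 4λ + 4 = (λ + 2)^2.
Roots (with multiplicity): -2, -2.

-2, -2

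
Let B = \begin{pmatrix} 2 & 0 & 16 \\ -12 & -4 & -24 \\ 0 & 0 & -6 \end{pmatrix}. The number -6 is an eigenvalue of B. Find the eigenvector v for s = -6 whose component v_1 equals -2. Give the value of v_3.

B + 6I = [[8, 0, 16], [-12, 2, -24], [0, 0, 0]].
Solving (B + 6I)v = 0 gives the eigenspace spanned by (-2, 0, 1).
With v_1 = -2, v = (-2, 0, 1), so v_3 = 1.

1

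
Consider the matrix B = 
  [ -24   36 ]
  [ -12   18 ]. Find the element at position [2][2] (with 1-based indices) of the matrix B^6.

-139968

Characteristic polynomial: λ^2 + 6λ = λ(λ + 6), so the eigenvalues are -6, 0.
λ=0: eigenvector (-3, -2).
λ=-6: eigenvector (2, 1).
P = [[-3, 2], [-2, 1]], D = diag(0, -6), P⁻¹ = [[1, -2], [2, -3]].
B⁶ = P·diag(0, 46656)·P⁻¹ = [[186624, -279936], [93312, -139968]].
The requested entry is -139968.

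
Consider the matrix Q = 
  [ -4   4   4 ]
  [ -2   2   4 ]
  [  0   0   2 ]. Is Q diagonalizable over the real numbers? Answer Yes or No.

Characteristic polynomial: p(μ) = μ^3 - 4μ = μ(μ - 2)(μ + 2).
All 3 eigenvalues are distinct, so Q is diagonalizable.

Yes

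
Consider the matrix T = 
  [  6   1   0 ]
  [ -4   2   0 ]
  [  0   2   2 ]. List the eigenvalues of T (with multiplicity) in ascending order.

2, 4, 4

Characteristic polynomial: p(r) = r^3 - 10r^2 + 32r - 32 = (r - 4)^2(r - 2).
Roots (with multiplicity): 2, 4, 4.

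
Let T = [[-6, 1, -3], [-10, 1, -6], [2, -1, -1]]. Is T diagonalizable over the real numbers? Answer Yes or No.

Characteristic polynomial: p(r) = r^3 + 6r^2 + 9r + 4 = (r + 1)^2(r + 4).
r = -1 has algebraic multiplicity 2; rank(T + 1I) = 2, so geometric multiplicity = 1.
Geometric multiplicity < algebraic multiplicity, so T is not diagonalizable.

No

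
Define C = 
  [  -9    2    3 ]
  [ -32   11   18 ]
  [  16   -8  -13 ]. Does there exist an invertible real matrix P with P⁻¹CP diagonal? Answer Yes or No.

No

Characteristic polynomial: p(μ) = μ^3 + 11μ^2 + 35μ + 25 = (μ + 1)(μ + 5)^2.
μ = -5 has algebraic multiplicity 2; rank(C + 5I) = 2, so geometric multiplicity = 1.
Geometric multiplicity < algebraic multiplicity, so C is not diagonalizable.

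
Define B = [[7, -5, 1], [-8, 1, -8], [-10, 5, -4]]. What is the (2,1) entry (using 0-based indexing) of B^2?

35

Characteristic polynomial: μ^3 - 4μ^2 - 15μ + 18 = (μ - 6)(μ - 1)(μ + 3), so the eigenvalues are -3, 1, 6.
μ=-3: eigenvector (1, 2, 0).
μ=6: eigenvector (-1, 0, 1).
μ=1: eigenvector (1, 1, -1).
P = [[1, -1, 1], [2, 0, 1], [0, 1, -1]], D = diag(-3, 6, 1), P⁻¹ = [[1, 0, 1], [-2, 1, -1], [-2, 1, -2]].
B² = P·diag(9, 36, 1)·P⁻¹ = [[79, -35, 43], [16, 1, 16], [-70, 35, -34]].
The requested entry is 35.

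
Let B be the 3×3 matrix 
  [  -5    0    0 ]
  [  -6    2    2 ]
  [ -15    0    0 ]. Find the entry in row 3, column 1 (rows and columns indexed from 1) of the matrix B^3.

Characteristic polynomial: t^3 + 3t^2 - 10t = t(t - 2)(t + 5), so the eigenvalues are -5, 0, 2.
t=0: eigenvector (0, 1, -1).
t=2: eigenvector (0, 1, 0).
t=-5: eigenvector (1, 0, 3).
P = [[0, 0, 1], [1, 1, 0], [-1, 0, 3]], D = diag(0, 2, -5), P⁻¹ = [[3, 0, -1], [-3, 1, 1], [1, 0, 0]].
B³ = P·diag(0, 8, -125)·P⁻¹ = [[-125, 0, 0], [-24, 8, 8], [-375, 0, 0]].
The requested entry is -375.

-375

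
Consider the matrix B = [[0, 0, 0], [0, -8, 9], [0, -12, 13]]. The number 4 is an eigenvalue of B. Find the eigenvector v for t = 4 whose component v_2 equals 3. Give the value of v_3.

B − 4I = [[-4, 0, 0], [0, -12, 9], [0, -12, 9]].
Solving (B − 4I)v = 0 gives the eigenspace spanned by (0, 3, 4).
With v_2 = 3, v = (0, 3, 4), so v_3 = 4.

4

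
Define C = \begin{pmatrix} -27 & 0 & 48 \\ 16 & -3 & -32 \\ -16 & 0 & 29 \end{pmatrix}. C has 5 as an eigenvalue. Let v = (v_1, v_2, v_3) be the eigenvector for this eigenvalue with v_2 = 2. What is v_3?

C − 5I = [[-32, 0, 48], [16, -8, -32], [-16, 0, 24]].
Solving (C − 5I)v = 0 gives the eigenspace spanned by (-3, 2, -2).
With v_2 = 2, v = (-3, 2, -2), so v_3 = -2.

-2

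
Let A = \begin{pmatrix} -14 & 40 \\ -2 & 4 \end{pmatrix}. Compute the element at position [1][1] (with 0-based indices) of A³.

Characteristic polynomial: λ^2 + 10λ + 24 = (λ + 4)(λ + 6), so the eigenvalues are -6, -4.
λ=-4: eigenvector (-4, -1).
λ=-6: eigenvector (5, 1).
P = [[-4, 5], [-1, 1]], D = diag(-4, -6), P⁻¹ = [[1, -5], [1, -4]].
A³ = P·diag(-64, -216)·P⁻¹ = [[-824, 3040], [-152, 544]].
The requested entry is 544.

544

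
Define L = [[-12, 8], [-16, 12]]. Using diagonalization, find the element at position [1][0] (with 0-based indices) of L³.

-256

Characteristic polynomial: μ^2 - 16 = (μ - 4)(μ + 4), so the eigenvalues are -4, 4.
μ=-4: eigenvector (1, 1).
μ=4: eigenvector (1, 2).
P = [[1, 1], [1, 2]], D = diag(-4, 4), P⁻¹ = [[2, -1], [-1, 1]].
L³ = P·diag(-64, 64)·P⁻¹ = [[-192, 128], [-256, 192]].
The requested entry is -256.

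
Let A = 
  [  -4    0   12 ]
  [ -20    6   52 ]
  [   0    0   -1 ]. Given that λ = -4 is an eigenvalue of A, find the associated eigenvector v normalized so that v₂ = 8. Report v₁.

A + 4I = [[0, 0, 12], [-20, 10, 52], [0, 0, 3]].
Solving (A + 4I)v = 0 gives the eigenspace spanned by (4, 8, 0).
With v₂ = 8, v = (4, 8, 0), so v₁ = 4.

4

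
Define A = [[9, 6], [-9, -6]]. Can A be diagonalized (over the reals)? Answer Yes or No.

Yes

Characteristic polynomial: p(λ) = λ^2 - 3λ = λ(λ - 3).
All 2 eigenvalues are distinct, so A is diagonalizable.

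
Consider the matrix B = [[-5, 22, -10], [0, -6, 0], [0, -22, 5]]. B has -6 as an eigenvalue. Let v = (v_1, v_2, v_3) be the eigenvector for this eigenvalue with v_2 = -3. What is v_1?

B + 6I = [[1, 22, -10], [0, 0, 0], [0, -22, 11]].
Solving (B + 6I)v = 0 gives the eigenspace spanned by (6, -3, -6).
With v_2 = -3, v = (6, -3, -6), so v_1 = 6.

6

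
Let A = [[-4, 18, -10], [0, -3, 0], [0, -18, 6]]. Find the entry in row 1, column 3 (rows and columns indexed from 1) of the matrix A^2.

-20

Characteristic polynomial: r^3 + r^2 - 30r - 72 = (r - 6)(r + 3)(r + 4), so the eigenvalues are -4, -3, 6.
r=-4: eigenvector (1, 0, 0).
r=-3: eigenvector (-2, 1, 2).
r=6: eigenvector (-1, 0, 1).
P = [[1, -2, -1], [0, 1, 0], [0, 2, 1]], D = diag(-4, -3, 6), P⁻¹ = [[1, 0, 1], [0, 1, 0], [0, -2, 1]].
A² = P·diag(16, 9, 36)·P⁻¹ = [[16, 54, -20], [0, 9, 0], [0, -54, 36]].
The requested entry is -20.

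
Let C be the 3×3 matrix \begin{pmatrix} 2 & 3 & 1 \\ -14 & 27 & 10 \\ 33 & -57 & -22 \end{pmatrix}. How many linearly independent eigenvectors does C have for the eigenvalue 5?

1

C − 5I = [[-3, 3, 1], [-14, 22, 10], [33, -57, -27]].
This matrix has rank 2, so its null space has dimension 3 − 2 = 1.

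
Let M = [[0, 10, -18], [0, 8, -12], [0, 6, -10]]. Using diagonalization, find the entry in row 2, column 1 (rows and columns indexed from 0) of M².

-12

Characteristic polynomial: λ^3 + 2λ^2 - 8λ = λ(λ - 2)(λ + 4), so the eigenvalues are -4, 0, 2.
λ=0: eigenvector (1, 0, 0).
λ=2: eigenvector (1, 2, 1).
λ=-4: eigenvector (2, 1, 1).
P = [[1, 1, 2], [0, 2, 1], [0, 1, 1]], D = diag(0, 2, -4), P⁻¹ = [[1, 1, -3], [0, 1, -1], [0, -1, 2]].
M² = P·diag(0, 4, 16)·P⁻¹ = [[0, -28, 60], [0, -8, 24], [0, -12, 28]].
The requested entry is -12.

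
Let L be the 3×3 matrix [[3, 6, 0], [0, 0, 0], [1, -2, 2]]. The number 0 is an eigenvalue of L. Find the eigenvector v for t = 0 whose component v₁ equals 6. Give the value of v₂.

L = [[3, 6, 0], [0, 0, 0], [1, -2, 2]].
Solving (L)v = 0 gives the eigenspace spanned by (6, -3, -6).
With v₁ = 6, v = (6, -3, -6), so v₂ = -3.

-3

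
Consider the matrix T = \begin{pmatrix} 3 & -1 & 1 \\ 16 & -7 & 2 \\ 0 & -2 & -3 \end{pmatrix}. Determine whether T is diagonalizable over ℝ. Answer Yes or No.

Characteristic polynomial: p(λ) = λ^3 + 7λ^2 + 11λ + 5 = (λ + 1)^2(λ + 5).
λ = -1 has algebraic multiplicity 2; rank(T + 1I) = 2, so geometric multiplicity = 1.
Geometric multiplicity < algebraic multiplicity, so T is not diagonalizable.

No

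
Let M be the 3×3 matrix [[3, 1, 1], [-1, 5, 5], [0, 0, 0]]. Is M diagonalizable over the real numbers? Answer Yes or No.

No

Characteristic polynomial: p(s) = s^3 - 8s^2 + 16s = s(s - 4)^2.
s = 4 has algebraic multiplicity 2; rank(M − 4I) = 2, so geometric multiplicity = 1.
Geometric multiplicity < algebraic multiplicity, so M is not diagonalizable.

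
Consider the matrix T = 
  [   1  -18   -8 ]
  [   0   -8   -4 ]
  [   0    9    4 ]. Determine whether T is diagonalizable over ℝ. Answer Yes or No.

Characteristic polynomial: p(λ) = λ^3 + 3λ^2 - 4 = (λ - 1)(λ + 2)^2.
λ = -2 has algebraic multiplicity 2; rank(T + 2I) = 2, so geometric multiplicity = 1.
Geometric multiplicity < algebraic multiplicity, so T is not diagonalizable.

No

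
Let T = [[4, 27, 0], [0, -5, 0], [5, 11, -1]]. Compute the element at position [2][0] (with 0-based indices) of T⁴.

Characteristic polynomial: s^3 + 2s^2 - 19s - 20 = (s - 4)(s + 1)(s + 5), so the eigenvalues are -5, -1, 4.
s=-5: eigenvector (-3, 1, 1).
s=4: eigenvector (1, 0, 1).
s=-1: eigenvector (0, 0, 1).
P = [[-3, 1, 0], [1, 0, 0], [1, 1, 1]], D = diag(-5, 4, -1), P⁻¹ = [[0, 1, 0], [1, 3, 0], [-1, -4, 1]].
T⁴ = P·diag(625, 256, 1)·P⁻¹ = [[256, -1107, 0], [0, 625, 0], [255, 1389, 1]].
The requested entry is 255.

255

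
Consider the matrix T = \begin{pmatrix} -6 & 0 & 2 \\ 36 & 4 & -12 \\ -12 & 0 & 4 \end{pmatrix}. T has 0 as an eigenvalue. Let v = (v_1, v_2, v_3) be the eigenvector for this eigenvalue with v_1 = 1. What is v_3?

3

T = [[-6, 0, 2], [36, 4, -12], [-12, 0, 4]].
Solving (T)v = 0 gives the eigenspace spanned by (1, 0, 3).
With v_1 = 1, v = (1, 0, 3), so v_3 = 3.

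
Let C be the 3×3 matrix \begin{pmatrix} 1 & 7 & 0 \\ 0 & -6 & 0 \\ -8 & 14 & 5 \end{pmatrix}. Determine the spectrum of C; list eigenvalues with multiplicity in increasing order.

Characteristic polynomial: p(λ) = λ^3 - 31λ + 30 = (λ - 5)(λ - 1)(λ + 6).
Roots (with multiplicity): -6, 1, 5.

-6, 1, 5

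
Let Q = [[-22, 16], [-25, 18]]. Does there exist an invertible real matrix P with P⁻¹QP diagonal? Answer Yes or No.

Characteristic polynomial: p(t) = t^2 + 4t + 4 = (t + 2)^2.
t = -2 has algebraic multiplicity 2; rank(Q + 2I) = 1, so geometric multiplicity = 1.
Geometric multiplicity < algebraic multiplicity, so Q is not diagonalizable.

No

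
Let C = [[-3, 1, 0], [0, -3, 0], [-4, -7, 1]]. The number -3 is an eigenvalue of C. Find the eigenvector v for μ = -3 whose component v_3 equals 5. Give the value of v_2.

0

C + 3I = [[0, 1, 0], [0, 0, 0], [-4, -7, 4]].
Solving (C + 3I)v = 0 gives the eigenspace spanned by (5, 0, 5).
With v_3 = 5, v = (5, 0, 5), so v_2 = 0.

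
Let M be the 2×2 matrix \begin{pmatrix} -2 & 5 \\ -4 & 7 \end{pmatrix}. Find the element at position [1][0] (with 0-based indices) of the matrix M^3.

-76

Characteristic polynomial: r^2 - 5r + 6 = (r - 3)(r - 2), so the eigenvalues are 2, 3.
r=2: eigenvector (-5, -4).
r=3: eigenvector (1, 1).
P = [[-5, 1], [-4, 1]], D = diag(2, 3), P⁻¹ = [[-1, 1], [-4, 5]].
M³ = P·diag(8, 27)·P⁻¹ = [[-68, 95], [-76, 103]].
The requested entry is -76.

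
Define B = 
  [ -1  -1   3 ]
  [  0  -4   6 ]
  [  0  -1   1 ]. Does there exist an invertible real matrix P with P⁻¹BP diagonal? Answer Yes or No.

Characteristic polynomial: p(t) = t^3 + 4t^2 + 5t + 2 = (t + 1)^2(t + 2).
t = -1 has algebraic multiplicity 2; rank(B + 1I) = 2, so geometric multiplicity = 1.
Geometric multiplicity < algebraic multiplicity, so B is not diagonalizable.

No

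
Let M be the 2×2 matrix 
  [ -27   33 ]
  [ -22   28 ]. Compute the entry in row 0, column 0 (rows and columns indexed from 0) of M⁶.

Characteristic polynomial: s^2 - s - 30 = (s - 6)(s + 5), so the eigenvalues are -5, 6.
s=-5: eigenvector (-3, -2).
s=6: eigenvector (-1, -1).
P = [[-3, -1], [-2, -1]], D = diag(-5, 6), P⁻¹ = [[-1, 1], [2, -3]].
M⁶ = P·diag(15625, 46656)·P⁻¹ = [[-46437, 93093], [-62062, 108718]].
The requested entry is -46437.

-46437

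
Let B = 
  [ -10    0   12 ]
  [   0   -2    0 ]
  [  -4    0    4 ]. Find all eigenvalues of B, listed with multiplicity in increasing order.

-4, -2, -2

Characteristic polynomial: p(r) = r^3 + 8r^2 + 20r + 16 = (r + 2)^2(r + 4).
Roots (with multiplicity): -4, -2, -2.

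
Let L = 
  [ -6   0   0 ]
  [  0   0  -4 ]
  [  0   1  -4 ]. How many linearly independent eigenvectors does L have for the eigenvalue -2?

1

L + 2I = [[-4, 0, 0], [0, 2, -4], [0, 1, -2]].
This matrix has rank 2, so its null space has dimension 3 − 2 = 1.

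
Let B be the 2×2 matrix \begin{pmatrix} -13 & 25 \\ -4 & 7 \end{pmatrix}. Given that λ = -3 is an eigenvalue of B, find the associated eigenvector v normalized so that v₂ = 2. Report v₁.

B + 3I = [[-10, 25], [-4, 10]].
Solving (B + 3I)v = 0 gives the eigenspace spanned by (5, 2).
With v₂ = 2, v = (5, 2), so v₁ = 5.

5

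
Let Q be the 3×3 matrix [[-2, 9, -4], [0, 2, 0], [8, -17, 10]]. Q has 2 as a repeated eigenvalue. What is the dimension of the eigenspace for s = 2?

1

Q − 2I = [[-4, 9, -4], [0, 0, 0], [8, -17, 8]].
This matrix has rank 2, so its null space has dimension 3 − 2 = 1.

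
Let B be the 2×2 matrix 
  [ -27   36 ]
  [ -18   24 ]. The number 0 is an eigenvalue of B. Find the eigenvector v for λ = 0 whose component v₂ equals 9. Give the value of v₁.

B = [[-27, 36], [-18, 24]].
Solving (B)v = 0 gives the eigenspace spanned by (12, 9).
With v₂ = 9, v = (12, 9), so v₁ = 12.

12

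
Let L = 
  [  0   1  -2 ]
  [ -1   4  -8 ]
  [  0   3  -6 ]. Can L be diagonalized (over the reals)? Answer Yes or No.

Characteristic polynomial: p(s) = s^3 + 2s^2 + s = s(s + 1)^2.
s = -1 has algebraic multiplicity 2; rank(L + 1I) = 2, so geometric multiplicity = 1.
Geometric multiplicity < algebraic multiplicity, so L is not diagonalizable.

No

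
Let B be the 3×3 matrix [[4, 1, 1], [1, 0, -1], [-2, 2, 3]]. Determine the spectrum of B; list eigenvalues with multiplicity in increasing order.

Characteristic polynomial: p(r) = r^3 - 7r^2 + 15r - 9 = (r - 3)^2(r - 1).
Roots (with multiplicity): 1, 3, 3.

1, 3, 3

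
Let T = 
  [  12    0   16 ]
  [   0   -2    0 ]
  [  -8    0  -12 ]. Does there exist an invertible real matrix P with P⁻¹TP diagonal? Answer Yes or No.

Yes

Characteristic polynomial: p(r) = r^3 + 2r^2 - 16r - 32 = (r - 4)(r + 2)(r + 4).
All 3 eigenvalues are distinct, so T is diagonalizable.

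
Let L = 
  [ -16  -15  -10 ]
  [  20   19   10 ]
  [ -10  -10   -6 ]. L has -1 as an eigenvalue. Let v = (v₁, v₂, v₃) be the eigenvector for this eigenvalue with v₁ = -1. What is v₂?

1

L + 1I = [[-15, -15, -10], [20, 20, 10], [-10, -10, -5]].
Solving (L + 1I)v = 0 gives the eigenspace spanned by (-1, 1, 0).
With v₁ = -1, v = (-1, 1, 0), so v₂ = 1.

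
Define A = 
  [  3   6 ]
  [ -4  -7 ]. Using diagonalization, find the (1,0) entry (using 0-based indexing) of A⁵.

Characteristic polynomial: λ^2 + 4λ + 3 = (λ + 1)(λ + 3), so the eigenvalues are -3, -1.
λ=-3: eigenvector (1, -1).
λ=-1: eigenvector (3, -2).
P = [[1, 3], [-1, -2]], D = diag(-3, -1), P⁻¹ = [[-2, -3], [1, 1]].
A⁵ = P·diag(-243, -1)·P⁻¹ = [[483, 726], [-484, -727]].
The requested entry is -484.

-484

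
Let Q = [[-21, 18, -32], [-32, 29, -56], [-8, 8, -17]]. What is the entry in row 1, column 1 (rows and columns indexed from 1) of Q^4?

3121

Characteristic polynomial: μ^3 + 9μ^2 + 23μ + 15 = (μ + 1)(μ + 3)(μ + 5), so the eigenvalues are -5, -3, -1.
μ=-5: eigenvector (5, 8, 2).
μ=-3: eigenvector (1, 1, 0).
μ=-1: eigenvector (2, 4, 1).
P = [[5, 1, 2], [8, 1, 4], [2, 0, 1]], D = diag(-5, -3, -1), P⁻¹ = [[1, -1, 2], [0, 1, -4], [-2, 2, -3]].
Q⁴ = P·diag(625, 81, 1)·P⁻¹ = [[3121, -3040, 5920], [4992, -4911, 9664], [1248, -1248, 2497]].
The requested entry is 3121.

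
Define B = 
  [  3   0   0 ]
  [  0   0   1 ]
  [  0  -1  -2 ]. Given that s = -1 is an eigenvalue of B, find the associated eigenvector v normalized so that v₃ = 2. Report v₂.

-2

B + 1I = [[4, 0, 0], [0, 1, 1], [0, -1, -1]].
Solving (B + 1I)v = 0 gives the eigenspace spanned by (0, -2, 2).
With v₃ = 2, v = (0, -2, 2), so v₂ = -2.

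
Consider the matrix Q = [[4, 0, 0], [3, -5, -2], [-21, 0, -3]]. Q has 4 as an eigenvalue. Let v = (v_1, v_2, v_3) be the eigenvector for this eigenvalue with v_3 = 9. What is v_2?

Q − 4I = [[0, 0, 0], [3, -9, -2], [-21, 0, -7]].
Solving (Q − 4I)v = 0 gives the eigenspace spanned by (-3, -3, 9).
With v_3 = 9, v = (-3, -3, 9), so v_2 = -3.

-3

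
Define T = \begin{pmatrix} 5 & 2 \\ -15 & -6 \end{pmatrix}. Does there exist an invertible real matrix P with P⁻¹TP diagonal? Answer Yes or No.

Yes

Characteristic polynomial: p(s) = s^2 + s = s(s + 1).
All 2 eigenvalues are distinct, so T is diagonalizable.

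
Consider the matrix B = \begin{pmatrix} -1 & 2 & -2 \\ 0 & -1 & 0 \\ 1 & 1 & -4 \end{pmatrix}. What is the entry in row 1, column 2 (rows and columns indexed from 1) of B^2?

-6

Characteristic polynomial: s^3 + 6s^2 + 11s + 6 = (s + 1)(s + 2)(s + 3), so the eigenvalues are -3, -2, -1.
s=-3: eigenvector (-1, 0, -1).
s=-1: eigenvector (2, 1, 1).
s=-2: eigenvector (2, 0, 1).
P = [[-1, 2, 2], [0, 1, 0], [-1, 1, 1]], D = diag(-3, -1, -2), P⁻¹ = [[1, 0, -2], [0, 1, 0], [1, -1, -1]].
B² = P·diag(9, 1, 4)·P⁻¹ = [[-1, -6, 10], [0, 1, 0], [-5, -3, 14]].
The requested entry is -6.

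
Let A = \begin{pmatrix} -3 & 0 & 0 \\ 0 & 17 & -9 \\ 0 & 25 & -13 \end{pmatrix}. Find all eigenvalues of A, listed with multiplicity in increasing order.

-3, 2, 2

Characteristic polynomial: p(r) = r^3 - r^2 - 8r + 12 = (r - 2)^2(r + 3).
Roots (with multiplicity): -3, 2, 2.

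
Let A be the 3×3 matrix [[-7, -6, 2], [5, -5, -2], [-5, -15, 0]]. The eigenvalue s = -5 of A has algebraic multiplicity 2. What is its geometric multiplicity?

1

A + 5I = [[-2, -6, 2], [5, 0, -2], [-5, -15, 5]].
This matrix has rank 2, so its null space has dimension 3 − 2 = 1.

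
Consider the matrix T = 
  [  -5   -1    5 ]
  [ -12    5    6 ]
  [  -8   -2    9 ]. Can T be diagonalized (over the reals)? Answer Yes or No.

No

Characteristic polynomial: p(r) = r^3 - 9r^2 + 15r + 25 = (r - 5)^2(r + 1).
r = 5 has algebraic multiplicity 2; rank(T − 5I) = 2, so geometric multiplicity = 1.
Geometric multiplicity < algebraic multiplicity, so T is not diagonalizable.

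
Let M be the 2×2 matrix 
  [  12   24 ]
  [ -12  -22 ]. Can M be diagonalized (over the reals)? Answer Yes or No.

Yes

Characteristic polynomial: p(r) = r^2 + 10r + 24 = (r + 4)(r + 6).
All 2 eigenvalues are distinct, so M is diagonalizable.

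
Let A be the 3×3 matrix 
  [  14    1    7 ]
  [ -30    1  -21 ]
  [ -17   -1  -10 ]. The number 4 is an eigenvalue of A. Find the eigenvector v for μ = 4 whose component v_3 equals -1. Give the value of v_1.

1

A − 4I = [[10, 1, 7], [-30, -3, -21], [-17, -1, -14]].
Solving (A − 4I)v = 0 gives the eigenspace spanned by (1, -3, -1).
With v_3 = -1, v = (1, -3, -1), so v_1 = 1.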